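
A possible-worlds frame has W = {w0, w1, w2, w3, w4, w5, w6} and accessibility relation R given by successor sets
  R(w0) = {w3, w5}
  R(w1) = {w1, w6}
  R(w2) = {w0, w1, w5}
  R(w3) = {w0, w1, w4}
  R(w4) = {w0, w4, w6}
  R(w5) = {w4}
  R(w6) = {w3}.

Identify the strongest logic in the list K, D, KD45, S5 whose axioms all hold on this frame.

D

Serial (axiom D): yes — every world has a successor (e.g. w0 R w3).
Euclidean (axiom 5): no — w0 R w3 and w0 R w5, but not w3 R w5.
Transitive (axiom 4): no — w0 R w3 and w3 R w1, but not w0 R w1.
Reflexive (axiom T): no — w0 is not related to itself.
So F validates K, D; KD45 would additionally require R to be Euclidean and transitive. The strongest is D.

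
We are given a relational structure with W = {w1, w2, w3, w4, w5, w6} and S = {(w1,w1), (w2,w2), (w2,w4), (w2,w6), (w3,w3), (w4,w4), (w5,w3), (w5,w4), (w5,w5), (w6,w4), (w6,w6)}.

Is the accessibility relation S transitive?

Transitive: yes — every two-step S-path is closed by a direct edge.

Yes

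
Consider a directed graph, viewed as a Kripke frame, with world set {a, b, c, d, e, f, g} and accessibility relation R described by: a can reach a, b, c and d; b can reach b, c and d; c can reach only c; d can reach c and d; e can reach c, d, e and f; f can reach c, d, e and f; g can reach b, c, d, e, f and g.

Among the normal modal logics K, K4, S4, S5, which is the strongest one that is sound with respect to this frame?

S4

Transitive (axiom 4): yes — every two-step R-path is closed by a direct edge.
Reflexive (axiom T): yes — every world is R-related to itself.
Euclidean (axiom 5): no — a R c and a R b, but not c R b.
So F validates K, K4, S4; S5 would additionally require R to be Euclidean. The strongest is S4.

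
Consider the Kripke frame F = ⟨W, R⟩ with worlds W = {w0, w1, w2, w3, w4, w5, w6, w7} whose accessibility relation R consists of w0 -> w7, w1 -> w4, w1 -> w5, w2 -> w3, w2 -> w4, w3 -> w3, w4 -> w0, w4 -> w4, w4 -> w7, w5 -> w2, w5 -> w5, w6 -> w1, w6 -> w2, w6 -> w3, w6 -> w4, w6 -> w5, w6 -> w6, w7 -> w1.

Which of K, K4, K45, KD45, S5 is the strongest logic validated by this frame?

Transitive (axiom 4): no — w0 R w7 and w7 R w1, but not w0 R w1.
Euclidean (axiom 5): no — w1 R w4 and w1 R w5, but not w4 R w5.
Serial (axiom D): yes — every world has a successor (e.g. w0 R w7).
Reflexive (axiom T): no — w0 is not related to itself.
So F validates K; K4 would additionally require R to be transitive. The strongest is K.

K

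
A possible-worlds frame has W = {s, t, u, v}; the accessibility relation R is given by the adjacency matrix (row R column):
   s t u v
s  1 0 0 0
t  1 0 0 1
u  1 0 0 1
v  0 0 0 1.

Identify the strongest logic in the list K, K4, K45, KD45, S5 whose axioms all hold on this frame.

K4

Transitive (axiom 4): yes — every two-step R-path is closed by a direct edge.
Euclidean (axiom 5): no — t R s and t R v, but not s R v.
Serial (axiom D): yes — every world has a successor (e.g. s R s).
Reflexive (axiom T): no — t is not related to itself.
So F validates K, K4; K45 would additionally require R to be Euclidean. The strongest is K4.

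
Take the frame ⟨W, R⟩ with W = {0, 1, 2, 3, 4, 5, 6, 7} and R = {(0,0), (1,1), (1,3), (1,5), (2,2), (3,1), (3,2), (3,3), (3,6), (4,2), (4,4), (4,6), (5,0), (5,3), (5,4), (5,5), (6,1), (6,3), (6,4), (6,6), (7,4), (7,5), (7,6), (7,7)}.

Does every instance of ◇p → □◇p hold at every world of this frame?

Axiom 5 corresponds to the accessibility relation being Euclidean.
Euclidean: no — 1 R 3 and 1 R 5, but not 3 R 5.

No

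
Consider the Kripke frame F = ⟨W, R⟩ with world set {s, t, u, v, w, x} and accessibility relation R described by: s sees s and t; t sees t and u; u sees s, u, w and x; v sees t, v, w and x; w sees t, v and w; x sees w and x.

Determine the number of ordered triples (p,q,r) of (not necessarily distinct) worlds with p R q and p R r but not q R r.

Enumerating: (s,t,s), (t,u,t), (u,s,u), (u,s,w), (u,s,x), (u,w,s), (u,w,u), (u,w,x), (u,x,s), (u,x,u), (v,t,v), (v,t,w), … and 7 more.
Total: 19.

19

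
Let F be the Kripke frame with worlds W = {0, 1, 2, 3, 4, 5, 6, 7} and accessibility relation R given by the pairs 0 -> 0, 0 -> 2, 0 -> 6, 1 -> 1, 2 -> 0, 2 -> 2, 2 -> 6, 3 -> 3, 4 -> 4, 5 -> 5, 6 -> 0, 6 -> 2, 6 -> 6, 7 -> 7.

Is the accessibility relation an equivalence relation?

Reflexive: yes — every world is R-related to itself.
Symmetric: yes — every pair in R has its reverse in R.
Transitive: yes — every two-step R-path is closed by a direct edge.
So R is an equivalence relation.

Yes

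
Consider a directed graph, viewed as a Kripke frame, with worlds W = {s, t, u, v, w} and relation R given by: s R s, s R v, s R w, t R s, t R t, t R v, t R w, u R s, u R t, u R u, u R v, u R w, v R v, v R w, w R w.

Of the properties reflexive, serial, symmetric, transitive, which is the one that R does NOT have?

Reflexive: yes — every world is R-related to itself.
Serial: yes — every world has a successor (e.g. s R s).
Symmetric: no — s R v but not v R s.
Transitive: yes — every two-step R-path is closed by a direct edge.
Only symmetric fails.

symmetric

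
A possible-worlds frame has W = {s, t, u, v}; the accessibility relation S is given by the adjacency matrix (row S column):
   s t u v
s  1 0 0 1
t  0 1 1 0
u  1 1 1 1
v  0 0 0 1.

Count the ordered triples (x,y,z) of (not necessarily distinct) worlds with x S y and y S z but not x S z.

Enumerating: (t,u,s), (t,u,v).

2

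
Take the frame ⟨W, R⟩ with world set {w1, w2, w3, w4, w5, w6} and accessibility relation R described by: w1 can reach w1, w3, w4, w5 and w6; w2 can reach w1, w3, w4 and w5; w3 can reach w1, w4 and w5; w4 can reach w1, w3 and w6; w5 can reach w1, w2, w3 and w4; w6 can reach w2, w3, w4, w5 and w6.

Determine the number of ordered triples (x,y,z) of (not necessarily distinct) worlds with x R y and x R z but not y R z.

33

Enumerating: (w1,w3,w3), (w1,w3,w6), (w1,w4,w4), (w1,w4,w5), (w1,w5,w5), (w1,w5,w6), (w1,w6,w1), (w2,w3,w3), (w2,w4,w4), (w2,w4,w5), (w2,w5,w5), (w3,w4,w4), … and 21 more.
Total: 33.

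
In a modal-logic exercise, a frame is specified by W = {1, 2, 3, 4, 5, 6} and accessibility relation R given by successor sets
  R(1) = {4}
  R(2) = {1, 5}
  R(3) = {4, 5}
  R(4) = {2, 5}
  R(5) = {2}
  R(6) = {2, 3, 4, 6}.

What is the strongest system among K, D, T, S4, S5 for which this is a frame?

D

Serial (axiom D): yes — every world has a successor (e.g. 1 R 4).
Reflexive (axiom T): no — 1 is not related to itself.
Transitive (axiom 4): no — 1 R 4 and 4 R 2, but not 1 R 2.
Euclidean (axiom 5): no — 2 R 1 and 2 R 5, but not 1 R 5.
So F validates K, D; T would additionally require R to be reflexive. The strongest is D.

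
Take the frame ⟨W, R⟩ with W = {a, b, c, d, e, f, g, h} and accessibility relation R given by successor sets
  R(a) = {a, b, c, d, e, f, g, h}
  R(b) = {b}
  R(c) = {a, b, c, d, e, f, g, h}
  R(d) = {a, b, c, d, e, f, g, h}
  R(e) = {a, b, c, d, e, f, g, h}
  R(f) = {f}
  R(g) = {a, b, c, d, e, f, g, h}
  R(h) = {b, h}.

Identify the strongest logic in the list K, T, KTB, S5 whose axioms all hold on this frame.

T

Reflexive (axiom T): yes — every world is R-related to itself.
Symmetric (axiom B): no — a R b but not b R a.
Euclidean (axiom 5): no — a R b and a R c, but not b R c.
So F validates K, T; KTB would additionally require R to be symmetric. The strongest is T.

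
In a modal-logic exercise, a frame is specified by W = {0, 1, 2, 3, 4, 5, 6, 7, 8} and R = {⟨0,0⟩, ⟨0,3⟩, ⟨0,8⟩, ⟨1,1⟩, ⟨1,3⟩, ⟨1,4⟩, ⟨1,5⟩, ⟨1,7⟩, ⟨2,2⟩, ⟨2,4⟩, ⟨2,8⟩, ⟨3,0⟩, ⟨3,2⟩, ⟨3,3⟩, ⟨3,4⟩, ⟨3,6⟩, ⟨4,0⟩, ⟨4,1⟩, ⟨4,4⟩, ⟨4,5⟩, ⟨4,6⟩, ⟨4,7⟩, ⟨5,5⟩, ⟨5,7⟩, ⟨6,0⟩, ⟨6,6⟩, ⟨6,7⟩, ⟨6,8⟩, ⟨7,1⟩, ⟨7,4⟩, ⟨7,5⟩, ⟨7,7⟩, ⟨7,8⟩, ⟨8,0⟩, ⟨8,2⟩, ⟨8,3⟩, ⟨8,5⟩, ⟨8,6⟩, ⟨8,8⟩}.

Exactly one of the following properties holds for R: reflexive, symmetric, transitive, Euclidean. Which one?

reflexive

Reflexive: yes — every world is R-related to itself.
Symmetric: no — 1 R 3 but not 3 R 1.
Transitive: no — 0 R 3 and 3 R 2, but not 0 R 2.
Euclidean: no — 0 R 3 and 0 R 8, but not 3 R 8.
Only reflexive holds.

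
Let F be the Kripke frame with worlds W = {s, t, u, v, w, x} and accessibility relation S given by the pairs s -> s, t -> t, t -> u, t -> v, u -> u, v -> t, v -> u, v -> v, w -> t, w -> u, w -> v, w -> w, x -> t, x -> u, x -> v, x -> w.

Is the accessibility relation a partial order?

No

Reflexive: no — x is not related to itself.
Transitive: yes — every two-step S-path is closed by a direct edge.
Antisymmetric: no — t S v and v S t with t ≠ v.
So S is not a partial order.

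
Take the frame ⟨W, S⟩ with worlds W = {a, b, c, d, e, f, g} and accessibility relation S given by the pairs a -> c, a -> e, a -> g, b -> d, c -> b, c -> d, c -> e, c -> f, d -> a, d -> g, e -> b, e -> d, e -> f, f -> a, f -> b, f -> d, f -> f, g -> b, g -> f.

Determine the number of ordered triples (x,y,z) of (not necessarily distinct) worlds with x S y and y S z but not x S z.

Enumerating: (a,c,b), (a,c,d), (a,c,f), (a,e,b), (a,e,d), (a,e,f), (a,g,b), (a,g,f), (b,d,a), (b,d,g), (c,d,a), (c,d,g), … and 15 more.
Total: 27.

27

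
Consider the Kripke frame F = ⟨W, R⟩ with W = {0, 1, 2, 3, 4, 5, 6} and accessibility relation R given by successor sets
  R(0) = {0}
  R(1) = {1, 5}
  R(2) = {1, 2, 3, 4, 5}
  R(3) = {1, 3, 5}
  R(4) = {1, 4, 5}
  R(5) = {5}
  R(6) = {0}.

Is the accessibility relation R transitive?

Transitive: yes — every two-step R-path is closed by a direct edge.

Yes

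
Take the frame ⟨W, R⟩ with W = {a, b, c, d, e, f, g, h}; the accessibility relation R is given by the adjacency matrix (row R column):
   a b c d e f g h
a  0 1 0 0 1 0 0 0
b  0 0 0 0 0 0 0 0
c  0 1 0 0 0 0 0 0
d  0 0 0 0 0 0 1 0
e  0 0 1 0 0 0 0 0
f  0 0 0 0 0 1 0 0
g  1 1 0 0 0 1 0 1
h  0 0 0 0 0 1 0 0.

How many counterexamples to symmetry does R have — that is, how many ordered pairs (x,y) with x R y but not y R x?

Enumerating: (a,b), (a,e), (c,b), (d,g), (e,c), (g,a), (g,b), (g,f), (g,h), (h,f).

10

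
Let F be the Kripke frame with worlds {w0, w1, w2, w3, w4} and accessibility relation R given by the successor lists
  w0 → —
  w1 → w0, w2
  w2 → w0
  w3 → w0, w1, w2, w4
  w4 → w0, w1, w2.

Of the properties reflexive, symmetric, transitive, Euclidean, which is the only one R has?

Reflexive: no — w0 is not related to itself.
Symmetric: no — w1 R w0 but not w0 R w1.
Transitive: yes — every two-step R-path is closed by a direct edge.
Euclidean: no — w1 R w0 and w1 R w2, but not w0 R w2.
Only transitive holds.

transitive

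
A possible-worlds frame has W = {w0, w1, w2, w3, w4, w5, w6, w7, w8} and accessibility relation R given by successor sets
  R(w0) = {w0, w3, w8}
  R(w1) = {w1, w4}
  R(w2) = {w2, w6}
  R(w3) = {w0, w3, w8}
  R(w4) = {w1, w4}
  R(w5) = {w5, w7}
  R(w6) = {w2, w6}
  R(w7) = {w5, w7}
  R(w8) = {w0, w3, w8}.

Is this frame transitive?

Transitive: yes — every two-step R-path is closed by a direct edge.

Yes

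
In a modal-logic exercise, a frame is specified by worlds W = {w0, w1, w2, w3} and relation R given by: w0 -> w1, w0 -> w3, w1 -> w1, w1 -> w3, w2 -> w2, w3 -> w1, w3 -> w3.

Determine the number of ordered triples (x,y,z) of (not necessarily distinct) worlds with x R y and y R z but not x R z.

R is transitive; there are no such tuples.

0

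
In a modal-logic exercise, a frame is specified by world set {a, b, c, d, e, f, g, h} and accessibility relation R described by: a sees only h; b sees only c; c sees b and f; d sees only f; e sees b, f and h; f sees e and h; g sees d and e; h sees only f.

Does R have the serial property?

Yes

Serial: yes — every world has a successor (e.g. a R h).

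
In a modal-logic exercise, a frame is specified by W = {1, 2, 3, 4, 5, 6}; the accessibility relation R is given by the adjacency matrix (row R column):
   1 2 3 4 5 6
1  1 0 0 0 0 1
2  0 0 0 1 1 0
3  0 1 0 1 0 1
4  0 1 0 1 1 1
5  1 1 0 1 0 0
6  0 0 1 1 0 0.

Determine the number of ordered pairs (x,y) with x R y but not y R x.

Enumerating: (1,6), (3,2), (3,4), (5,1).

4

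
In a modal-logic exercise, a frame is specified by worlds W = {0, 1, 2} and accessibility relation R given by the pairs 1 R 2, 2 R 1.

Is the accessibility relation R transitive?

Transitive: no — 1 R 2 and 2 R 1, but not 1 R 1.

No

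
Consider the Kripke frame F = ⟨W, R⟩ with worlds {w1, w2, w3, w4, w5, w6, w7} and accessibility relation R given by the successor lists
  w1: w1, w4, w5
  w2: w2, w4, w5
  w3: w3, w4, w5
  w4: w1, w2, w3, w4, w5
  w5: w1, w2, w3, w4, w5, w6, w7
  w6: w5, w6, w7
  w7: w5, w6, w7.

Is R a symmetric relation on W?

Yes

Symmetric: yes — every pair in R has its reverse in R.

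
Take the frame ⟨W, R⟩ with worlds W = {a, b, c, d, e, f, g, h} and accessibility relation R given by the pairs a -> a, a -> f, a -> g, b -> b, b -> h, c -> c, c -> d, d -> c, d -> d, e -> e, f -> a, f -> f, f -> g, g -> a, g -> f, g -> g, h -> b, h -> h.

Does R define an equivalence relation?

Yes

Reflexive: yes — every world is R-related to itself.
Symmetric: yes — every pair in R has its reverse in R.
Transitive: yes — every two-step R-path is closed by a direct edge.
So R is an equivalence relation.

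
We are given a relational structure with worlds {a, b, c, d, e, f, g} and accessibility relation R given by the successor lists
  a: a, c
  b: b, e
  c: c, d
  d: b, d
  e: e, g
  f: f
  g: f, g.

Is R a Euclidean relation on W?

Euclidean: no — a R c and a R a, but not c R a.

No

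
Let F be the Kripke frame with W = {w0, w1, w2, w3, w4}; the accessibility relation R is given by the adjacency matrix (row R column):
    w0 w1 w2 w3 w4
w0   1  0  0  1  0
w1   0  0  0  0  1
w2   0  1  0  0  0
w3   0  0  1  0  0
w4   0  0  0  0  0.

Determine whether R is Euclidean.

Euclidean: no — w0 R w3 and w0 R w0, but not w3 R w0.

No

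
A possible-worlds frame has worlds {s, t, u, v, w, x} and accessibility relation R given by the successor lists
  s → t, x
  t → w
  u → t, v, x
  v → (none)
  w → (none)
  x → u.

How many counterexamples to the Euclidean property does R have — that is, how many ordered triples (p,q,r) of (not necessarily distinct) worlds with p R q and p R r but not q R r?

Enumerating: (s,t,t), (s,t,x), (s,x,t), (s,x,x), (t,w,w), (u,t,t), (u,t,v), (u,t,x), (u,v,t), (u,v,v), (u,v,x), (u,x,t), (u,x,v), (u,x,x), (x,u,u).

15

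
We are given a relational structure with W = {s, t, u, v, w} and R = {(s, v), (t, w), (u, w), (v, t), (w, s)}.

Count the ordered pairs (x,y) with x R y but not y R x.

5

Enumerating: (s,v), (t,w), (u,w), (v,t), (w,s).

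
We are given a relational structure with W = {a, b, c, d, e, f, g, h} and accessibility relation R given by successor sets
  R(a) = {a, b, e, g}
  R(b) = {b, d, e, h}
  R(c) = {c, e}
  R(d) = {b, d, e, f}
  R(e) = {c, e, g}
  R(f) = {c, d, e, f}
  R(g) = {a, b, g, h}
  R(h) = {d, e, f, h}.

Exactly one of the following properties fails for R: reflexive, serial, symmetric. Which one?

symmetric

Reflexive: yes — every world is R-related to itself.
Serial: yes — every world has a successor (e.g. a R a).
Symmetric: no — a R b but not b R a.
Only symmetric fails.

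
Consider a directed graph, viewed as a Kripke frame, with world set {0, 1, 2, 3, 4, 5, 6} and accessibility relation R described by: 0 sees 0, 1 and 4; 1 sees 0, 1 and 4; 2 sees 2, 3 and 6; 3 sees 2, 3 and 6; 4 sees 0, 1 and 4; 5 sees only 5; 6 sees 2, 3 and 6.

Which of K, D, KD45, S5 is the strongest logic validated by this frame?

S5

Serial (axiom D): yes — every world has a successor (e.g. 0 R 0).
Euclidean (axiom 5): yes — any two successors of a common world are R-related.
Transitive (axiom 4): yes — every two-step R-path is closed by a direct edge.
Reflexive (axiom T): yes — every world is R-related to itself.
So F validates K, D, KD45, S5. The strongest is S5.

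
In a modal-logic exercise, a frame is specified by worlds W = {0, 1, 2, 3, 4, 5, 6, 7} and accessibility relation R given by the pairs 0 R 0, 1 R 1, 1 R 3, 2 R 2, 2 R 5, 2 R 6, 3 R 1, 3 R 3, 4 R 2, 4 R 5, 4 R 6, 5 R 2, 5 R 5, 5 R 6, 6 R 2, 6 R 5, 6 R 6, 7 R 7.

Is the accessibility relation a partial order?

No

Reflexive: no — 4 is not related to itself.
Transitive: yes — every two-step R-path is closed by a direct edge.
Antisymmetric: no — 1 R 3 and 3 R 1 with 1 ≠ 3.
So R is not a partial order.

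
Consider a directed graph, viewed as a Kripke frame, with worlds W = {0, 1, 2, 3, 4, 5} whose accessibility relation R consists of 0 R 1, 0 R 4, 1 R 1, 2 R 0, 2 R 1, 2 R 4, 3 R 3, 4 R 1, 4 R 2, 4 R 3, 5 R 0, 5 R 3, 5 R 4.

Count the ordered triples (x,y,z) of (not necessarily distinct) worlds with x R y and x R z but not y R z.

Enumerating: (0,1,4), (0,4,4), (2,0,0), (2,1,0), (2,1,4), (2,4,0), (2,4,4), (4,1,2), (4,1,3), (4,2,2), (4,2,3), (4,3,1), … and 7 more.
Total: 19.

19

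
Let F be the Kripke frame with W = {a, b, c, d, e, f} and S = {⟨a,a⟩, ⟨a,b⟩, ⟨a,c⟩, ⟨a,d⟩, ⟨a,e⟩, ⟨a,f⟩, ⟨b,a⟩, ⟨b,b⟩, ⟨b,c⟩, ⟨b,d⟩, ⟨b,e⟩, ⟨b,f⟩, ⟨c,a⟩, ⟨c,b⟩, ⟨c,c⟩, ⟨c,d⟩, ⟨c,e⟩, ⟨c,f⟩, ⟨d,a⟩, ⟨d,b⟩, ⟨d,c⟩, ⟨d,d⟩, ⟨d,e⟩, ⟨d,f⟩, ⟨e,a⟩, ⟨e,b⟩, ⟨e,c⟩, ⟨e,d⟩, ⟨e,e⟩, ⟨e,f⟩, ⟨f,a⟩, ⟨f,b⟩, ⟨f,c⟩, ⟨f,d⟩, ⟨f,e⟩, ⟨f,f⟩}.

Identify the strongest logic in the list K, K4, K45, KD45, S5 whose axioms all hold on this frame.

S5

Transitive (axiom 4): yes — every two-step S-path is closed by a direct edge.
Euclidean (axiom 5): yes — any two successors of a common world are S-related.
Serial (axiom D): yes — every world has a successor (e.g. a S a).
Reflexive (axiom T): yes — every world is S-related to itself.
So F validates K, K4, K45, KD45, S5. The strongest is S5.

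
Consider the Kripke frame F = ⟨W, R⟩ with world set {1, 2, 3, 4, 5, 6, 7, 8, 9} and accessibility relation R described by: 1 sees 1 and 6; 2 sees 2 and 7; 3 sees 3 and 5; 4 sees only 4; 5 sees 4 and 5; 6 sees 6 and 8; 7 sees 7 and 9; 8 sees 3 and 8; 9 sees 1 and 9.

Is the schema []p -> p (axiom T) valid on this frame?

Yes

By correspondence theory, T is valid on a frame iff R is reflexive.
Reflexive: yes — every world is R-related to itself.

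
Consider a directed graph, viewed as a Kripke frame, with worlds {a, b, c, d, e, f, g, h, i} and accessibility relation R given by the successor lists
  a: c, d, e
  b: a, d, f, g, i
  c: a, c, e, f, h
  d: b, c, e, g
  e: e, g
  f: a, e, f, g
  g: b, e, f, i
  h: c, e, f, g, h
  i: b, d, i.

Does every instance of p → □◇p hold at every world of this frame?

Axiom B corresponds to the accessibility relation being symmetric.
Symmetric: no — a R d but not d R a.

No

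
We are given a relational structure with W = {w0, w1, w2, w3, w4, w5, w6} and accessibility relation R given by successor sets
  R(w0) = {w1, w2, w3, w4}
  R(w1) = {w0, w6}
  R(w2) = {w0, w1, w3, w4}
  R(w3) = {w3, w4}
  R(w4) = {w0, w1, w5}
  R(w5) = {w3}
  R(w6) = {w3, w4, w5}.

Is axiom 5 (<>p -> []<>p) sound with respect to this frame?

No

The schema 5 characterises exactly the Euclidean frames.
Euclidean: no — w0 R w1 and w0 R w2, but not w1 R w2.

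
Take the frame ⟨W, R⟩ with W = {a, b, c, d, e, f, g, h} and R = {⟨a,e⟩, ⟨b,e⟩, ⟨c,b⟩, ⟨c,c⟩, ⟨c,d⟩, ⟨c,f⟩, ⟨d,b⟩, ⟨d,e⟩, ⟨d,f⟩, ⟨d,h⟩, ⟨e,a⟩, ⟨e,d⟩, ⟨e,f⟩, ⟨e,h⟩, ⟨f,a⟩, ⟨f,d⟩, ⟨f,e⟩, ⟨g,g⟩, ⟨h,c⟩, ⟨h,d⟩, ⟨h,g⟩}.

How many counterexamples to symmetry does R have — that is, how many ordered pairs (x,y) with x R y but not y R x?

Enumerating: (b,e), (c,b), (c,d), (c,f), (d,b), (e,h), (f,a), (h,c), (h,g).

9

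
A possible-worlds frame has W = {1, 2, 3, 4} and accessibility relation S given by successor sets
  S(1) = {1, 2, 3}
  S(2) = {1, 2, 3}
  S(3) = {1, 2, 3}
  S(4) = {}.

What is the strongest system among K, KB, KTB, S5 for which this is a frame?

KB

Symmetric (axiom B): yes — every pair in S has its reverse in S.
Reflexive (axiom T): no — 4 is not related to itself.
Euclidean (axiom 5): yes — any two successors of a common world are S-related.
So F validates K, KB; KTB would additionally require S to be reflexive. The strongest is KB.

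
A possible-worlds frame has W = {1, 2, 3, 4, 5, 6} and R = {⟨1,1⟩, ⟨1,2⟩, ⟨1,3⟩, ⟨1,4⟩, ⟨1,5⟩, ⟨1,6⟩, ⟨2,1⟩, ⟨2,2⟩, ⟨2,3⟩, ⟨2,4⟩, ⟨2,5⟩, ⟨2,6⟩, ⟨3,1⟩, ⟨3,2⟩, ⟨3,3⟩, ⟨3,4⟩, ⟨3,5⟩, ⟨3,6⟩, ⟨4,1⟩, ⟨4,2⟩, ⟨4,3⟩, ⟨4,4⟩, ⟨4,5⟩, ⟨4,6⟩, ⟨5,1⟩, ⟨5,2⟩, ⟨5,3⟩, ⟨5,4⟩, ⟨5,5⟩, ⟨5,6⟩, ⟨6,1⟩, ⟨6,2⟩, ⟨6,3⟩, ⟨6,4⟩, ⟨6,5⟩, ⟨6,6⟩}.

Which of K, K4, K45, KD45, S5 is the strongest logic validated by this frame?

S5

Transitive (axiom 4): yes — every two-step R-path is closed by a direct edge.
Euclidean (axiom 5): yes — any two successors of a common world are R-related.
Serial (axiom D): yes — every world has a successor (e.g. 1 R 1).
Reflexive (axiom T): yes — every world is R-related to itself.
So F validates K, K4, K45, KD45, S5. The strongest is S5.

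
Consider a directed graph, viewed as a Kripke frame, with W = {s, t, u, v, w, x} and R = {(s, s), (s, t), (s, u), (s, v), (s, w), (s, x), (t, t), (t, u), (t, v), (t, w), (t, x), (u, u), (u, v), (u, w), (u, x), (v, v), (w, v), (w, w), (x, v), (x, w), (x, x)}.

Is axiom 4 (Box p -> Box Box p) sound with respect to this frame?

Yes

Axiom 4 corresponds to the accessibility relation being transitive.
Transitive: yes — every two-step R-path is closed by a direct edge.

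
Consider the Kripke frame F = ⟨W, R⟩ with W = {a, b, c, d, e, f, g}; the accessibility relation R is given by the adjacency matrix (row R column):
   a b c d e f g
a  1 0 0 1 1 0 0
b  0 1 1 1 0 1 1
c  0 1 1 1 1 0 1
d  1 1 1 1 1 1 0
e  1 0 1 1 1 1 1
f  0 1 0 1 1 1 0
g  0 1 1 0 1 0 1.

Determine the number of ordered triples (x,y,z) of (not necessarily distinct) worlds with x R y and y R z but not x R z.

Enumerating: (a,d,b), (a,d,c), (a,d,f), (a,e,c), (a,e,f), (a,e,g), (b,c,e), (b,d,a), (b,d,e), (b,f,e), (b,g,e), (c,b,f), … and 24 more.
Total: 36.

36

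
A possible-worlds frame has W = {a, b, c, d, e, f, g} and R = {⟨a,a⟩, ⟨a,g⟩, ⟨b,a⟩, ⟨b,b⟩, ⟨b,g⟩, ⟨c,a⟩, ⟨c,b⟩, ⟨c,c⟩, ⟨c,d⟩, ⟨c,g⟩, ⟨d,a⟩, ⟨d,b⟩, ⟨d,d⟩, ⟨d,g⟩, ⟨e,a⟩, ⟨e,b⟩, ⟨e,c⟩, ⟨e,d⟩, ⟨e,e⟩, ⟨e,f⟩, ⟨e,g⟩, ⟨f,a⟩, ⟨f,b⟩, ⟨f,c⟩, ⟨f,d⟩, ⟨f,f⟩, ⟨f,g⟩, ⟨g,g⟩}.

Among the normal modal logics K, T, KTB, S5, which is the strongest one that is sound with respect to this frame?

T

Reflexive (axiom T): yes — every world is R-related to itself.
Symmetric (axiom B): no — a R g but not g R a.
Euclidean (axiom 5): no — b R g and b R a, but not g R a.
So F validates K, T; KTB would additionally require R to be symmetric. The strongest is T.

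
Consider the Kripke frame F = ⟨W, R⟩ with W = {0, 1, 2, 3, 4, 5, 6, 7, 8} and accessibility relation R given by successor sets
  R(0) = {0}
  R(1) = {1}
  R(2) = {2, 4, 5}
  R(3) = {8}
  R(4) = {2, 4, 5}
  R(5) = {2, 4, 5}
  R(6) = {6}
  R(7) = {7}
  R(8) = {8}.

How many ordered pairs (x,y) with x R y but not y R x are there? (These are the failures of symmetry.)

1

Enumerating: (3,8).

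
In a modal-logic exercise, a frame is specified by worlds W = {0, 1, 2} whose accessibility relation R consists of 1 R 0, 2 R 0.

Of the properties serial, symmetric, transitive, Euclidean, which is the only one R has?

Serial: no — 0 has no R-successor.
Symmetric: no — 1 R 0 but not 0 R 1.
Transitive: yes — every two-step R-path is closed by a direct edge.
Euclidean: no — 1 R 0 and 1 R 0, but not 0 R 0.
Only transitive holds.

transitive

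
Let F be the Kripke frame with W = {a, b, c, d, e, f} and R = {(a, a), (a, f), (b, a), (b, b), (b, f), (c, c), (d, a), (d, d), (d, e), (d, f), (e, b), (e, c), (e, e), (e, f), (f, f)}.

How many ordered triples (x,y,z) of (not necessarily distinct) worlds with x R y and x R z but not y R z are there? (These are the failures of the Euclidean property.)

Enumerating: (a,f,a), (b,a,b), (b,f,a), (b,f,b), (d,a,d), (d,a,e), (d,e,a), (d,e,d), (d,f,a), (d,f,d), (d,f,e), (e,b,c), … and 7 more.
Total: 19.

19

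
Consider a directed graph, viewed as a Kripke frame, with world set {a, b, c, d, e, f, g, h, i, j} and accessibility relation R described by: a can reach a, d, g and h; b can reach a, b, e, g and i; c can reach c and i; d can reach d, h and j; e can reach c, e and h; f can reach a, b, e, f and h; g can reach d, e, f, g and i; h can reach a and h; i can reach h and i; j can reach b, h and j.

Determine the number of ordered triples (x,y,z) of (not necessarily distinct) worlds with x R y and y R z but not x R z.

37

Enumerating: (a,d,j), (a,g,e), (a,g,f), (a,g,i), (b,a,d), (b,a,h), (b,e,c), (b,e,h), (b,g,d), (b,g,f), (b,i,h), (c,i,h), … and 25 more.
Total: 37.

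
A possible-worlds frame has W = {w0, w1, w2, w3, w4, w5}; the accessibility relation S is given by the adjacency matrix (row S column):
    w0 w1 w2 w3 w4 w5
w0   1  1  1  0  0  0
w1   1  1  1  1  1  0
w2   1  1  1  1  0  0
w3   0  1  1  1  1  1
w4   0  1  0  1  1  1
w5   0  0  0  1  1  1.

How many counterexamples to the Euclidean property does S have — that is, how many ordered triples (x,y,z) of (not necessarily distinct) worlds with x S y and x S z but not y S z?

Enumerating: (w1,w0,w3), (w1,w0,w4), (w1,w2,w4), (w1,w3,w0), (w1,w4,w0), (w1,w4,w2), (w2,w0,w3), (w2,w3,w0), (w3,w1,w5), (w3,w2,w4), (w3,w2,w5), (w3,w4,w2), (w3,w5,w1), (w3,w5,w2), (w4,w1,w5), (w4,w5,w1).

16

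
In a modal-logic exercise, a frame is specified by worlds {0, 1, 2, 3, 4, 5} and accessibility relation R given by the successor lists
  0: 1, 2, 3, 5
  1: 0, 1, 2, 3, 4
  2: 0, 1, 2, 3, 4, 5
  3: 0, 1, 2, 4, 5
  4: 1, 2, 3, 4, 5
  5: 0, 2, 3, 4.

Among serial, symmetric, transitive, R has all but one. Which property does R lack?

transitive

Serial: yes — every world has a successor (e.g. 0 R 1).
Symmetric: yes — every pair in R has its reverse in R.
Transitive: no — 0 R 1 and 1 R 4, but not 0 R 4.
Only transitive fails.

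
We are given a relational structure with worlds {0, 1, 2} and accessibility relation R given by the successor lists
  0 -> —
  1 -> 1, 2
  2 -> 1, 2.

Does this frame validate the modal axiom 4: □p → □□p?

Axiom 4 corresponds to the accessibility relation being transitive.
Transitive: yes — every two-step R-path is closed by a direct edge.

Yes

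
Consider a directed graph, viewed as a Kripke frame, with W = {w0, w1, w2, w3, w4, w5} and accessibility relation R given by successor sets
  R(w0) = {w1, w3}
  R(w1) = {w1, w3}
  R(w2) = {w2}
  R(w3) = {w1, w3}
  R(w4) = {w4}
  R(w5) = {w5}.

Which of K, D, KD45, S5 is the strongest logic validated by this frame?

KD45

Serial (axiom D): yes — every world has a successor (e.g. w0 R w1).
Euclidean (axiom 5): yes — any two successors of a common world are R-related.
Transitive (axiom 4): yes — every two-step R-path is closed by a direct edge.
Reflexive (axiom T): no — w0 is not related to itself.
So F validates K, D, KD45; S5 would additionally require R to be reflexive. The strongest is KD45.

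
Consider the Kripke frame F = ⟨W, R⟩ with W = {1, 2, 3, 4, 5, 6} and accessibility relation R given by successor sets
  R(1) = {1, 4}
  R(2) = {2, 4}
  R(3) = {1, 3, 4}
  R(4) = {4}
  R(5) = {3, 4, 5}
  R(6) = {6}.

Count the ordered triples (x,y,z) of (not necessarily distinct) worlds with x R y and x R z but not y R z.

Enumerating: (1,4,1), (2,4,2), (3,1,3), (3,4,1), (3,4,3), (5,3,5), (5,4,3), (5,4,5).

8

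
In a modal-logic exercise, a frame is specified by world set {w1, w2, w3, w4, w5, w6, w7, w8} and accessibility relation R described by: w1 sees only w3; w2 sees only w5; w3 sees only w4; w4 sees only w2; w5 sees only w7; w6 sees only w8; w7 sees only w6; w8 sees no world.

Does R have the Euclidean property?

No

Euclidean: no — w1 R w3 and w1 R w3, but not w3 R w3.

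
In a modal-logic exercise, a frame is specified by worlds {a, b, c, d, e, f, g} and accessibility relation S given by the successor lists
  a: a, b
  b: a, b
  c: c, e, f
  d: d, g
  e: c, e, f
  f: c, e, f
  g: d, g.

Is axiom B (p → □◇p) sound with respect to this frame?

Yes

By correspondence theory, B is valid on a frame iff S is symmetric.
Symmetric: yes — every pair in S has its reverse in S.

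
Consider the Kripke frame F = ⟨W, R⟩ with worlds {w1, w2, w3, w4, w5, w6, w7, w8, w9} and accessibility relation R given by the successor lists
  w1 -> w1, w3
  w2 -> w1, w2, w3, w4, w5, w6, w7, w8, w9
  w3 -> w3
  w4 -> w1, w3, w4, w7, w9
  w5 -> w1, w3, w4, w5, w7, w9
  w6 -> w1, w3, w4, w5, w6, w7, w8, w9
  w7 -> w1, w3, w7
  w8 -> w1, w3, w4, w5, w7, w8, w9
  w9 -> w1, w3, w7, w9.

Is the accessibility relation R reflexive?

Reflexive: yes — every world is R-related to itself.

Yes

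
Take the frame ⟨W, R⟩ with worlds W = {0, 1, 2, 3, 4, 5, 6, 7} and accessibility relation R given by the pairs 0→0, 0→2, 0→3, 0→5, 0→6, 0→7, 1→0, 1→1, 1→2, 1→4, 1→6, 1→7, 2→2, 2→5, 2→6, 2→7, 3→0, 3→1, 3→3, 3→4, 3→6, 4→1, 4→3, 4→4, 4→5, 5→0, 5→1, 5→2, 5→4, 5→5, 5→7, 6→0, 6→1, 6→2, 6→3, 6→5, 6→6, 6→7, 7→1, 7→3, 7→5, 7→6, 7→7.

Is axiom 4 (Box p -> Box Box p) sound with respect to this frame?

No

The schema 4 characterises exactly the transitive frames.
Transitive: no — 0 R 3 and 3 R 1, but not 0 R 1.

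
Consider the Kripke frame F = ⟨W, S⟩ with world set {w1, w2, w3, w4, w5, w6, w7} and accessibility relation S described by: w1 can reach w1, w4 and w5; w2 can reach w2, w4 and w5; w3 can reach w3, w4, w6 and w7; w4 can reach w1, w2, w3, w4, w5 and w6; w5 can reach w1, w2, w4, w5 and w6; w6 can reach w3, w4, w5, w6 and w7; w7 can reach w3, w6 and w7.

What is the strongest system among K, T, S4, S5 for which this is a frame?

T

Reflexive (axiom T): yes — every world is S-related to itself.
Transitive (axiom 4): no — w1 S w4 and w4 S w2, but not w1 S w2.
Euclidean (axiom 5): no — w3 S w4 and w3 S w7, but not w4 S w7.
So F validates K, T; S4 would additionally require S to be transitive. The strongest is T.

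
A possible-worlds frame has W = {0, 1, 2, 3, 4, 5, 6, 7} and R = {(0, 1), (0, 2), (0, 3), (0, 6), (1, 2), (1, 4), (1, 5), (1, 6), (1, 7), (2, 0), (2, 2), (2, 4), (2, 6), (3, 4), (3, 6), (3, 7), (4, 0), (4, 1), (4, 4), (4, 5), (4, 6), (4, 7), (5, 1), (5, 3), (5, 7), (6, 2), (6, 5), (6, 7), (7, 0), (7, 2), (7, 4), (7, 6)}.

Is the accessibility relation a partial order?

Reflexive: no — 0 is not related to itself.
Transitive: no — 0 R 1 and 1 R 4, but not 0 R 4.
Antisymmetric: no — 0 R 2 and 2 R 0 with 0 ≠ 2.
So R is not a partial order.

No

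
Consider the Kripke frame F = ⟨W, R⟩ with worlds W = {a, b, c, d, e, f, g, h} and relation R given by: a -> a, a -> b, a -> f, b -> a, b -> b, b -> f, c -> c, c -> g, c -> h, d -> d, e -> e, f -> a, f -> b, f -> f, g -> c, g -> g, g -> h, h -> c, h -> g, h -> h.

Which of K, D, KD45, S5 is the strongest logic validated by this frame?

Serial (axiom D): yes — every world has a successor (e.g. a R a).
Euclidean (axiom 5): yes — any two successors of a common world are R-related.
Transitive (axiom 4): yes — every two-step R-path is closed by a direct edge.
Reflexive (axiom T): yes — every world is R-related to itself.
So F validates K, D, KD45, S5. The strongest is S5.

S5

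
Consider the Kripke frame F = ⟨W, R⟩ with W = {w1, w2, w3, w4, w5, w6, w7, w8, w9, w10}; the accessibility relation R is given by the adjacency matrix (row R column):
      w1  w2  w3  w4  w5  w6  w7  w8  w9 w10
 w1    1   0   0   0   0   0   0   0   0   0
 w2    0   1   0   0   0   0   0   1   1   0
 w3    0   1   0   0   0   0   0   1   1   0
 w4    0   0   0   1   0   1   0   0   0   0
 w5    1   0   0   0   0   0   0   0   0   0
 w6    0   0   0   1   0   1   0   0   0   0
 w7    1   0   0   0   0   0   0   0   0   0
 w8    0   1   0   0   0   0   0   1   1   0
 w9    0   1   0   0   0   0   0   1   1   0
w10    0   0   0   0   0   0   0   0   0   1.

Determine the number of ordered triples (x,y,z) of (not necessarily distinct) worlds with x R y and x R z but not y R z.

0

R is Euclidean; there are no such tuples.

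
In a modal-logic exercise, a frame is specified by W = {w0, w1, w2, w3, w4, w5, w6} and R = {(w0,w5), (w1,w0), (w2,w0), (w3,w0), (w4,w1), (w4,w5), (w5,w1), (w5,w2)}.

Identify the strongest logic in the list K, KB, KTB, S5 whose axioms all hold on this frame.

K

Symmetric (axiom B): no — w0 R w5 but not w5 R w0.
Reflexive (axiom T): no — w0 is not related to itself.
Euclidean (axiom 5): no — w4 R w1 and w4 R w5, but not w1 R w5.
So F validates K; KB would additionally require R to be symmetric. The strongest is K.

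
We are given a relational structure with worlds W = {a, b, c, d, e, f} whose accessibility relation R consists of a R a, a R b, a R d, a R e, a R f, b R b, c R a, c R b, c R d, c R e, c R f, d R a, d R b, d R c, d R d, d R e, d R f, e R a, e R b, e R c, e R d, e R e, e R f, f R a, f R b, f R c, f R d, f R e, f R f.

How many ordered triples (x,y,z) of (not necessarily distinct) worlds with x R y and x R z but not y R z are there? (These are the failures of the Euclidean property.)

Enumerating: (a,b,a), (a,b,d), (a,b,e), (a,b,f), (c,b,a), (c,b,d), (c,b,e), (c,b,f), (d,a,c), (d,b,a), (d,b,c), (d,b,d), … and 17 more.
Total: 29.

29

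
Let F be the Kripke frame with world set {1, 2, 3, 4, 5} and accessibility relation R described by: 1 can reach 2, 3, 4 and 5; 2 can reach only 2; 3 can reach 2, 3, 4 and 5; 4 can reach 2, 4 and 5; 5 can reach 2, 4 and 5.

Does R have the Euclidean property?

No

Euclidean: no — 1 R 2 and 1 R 3, but not 2 R 3.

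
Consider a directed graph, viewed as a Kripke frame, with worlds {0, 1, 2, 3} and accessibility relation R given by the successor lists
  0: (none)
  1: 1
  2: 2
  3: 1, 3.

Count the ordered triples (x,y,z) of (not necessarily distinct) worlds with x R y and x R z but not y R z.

1

Enumerating: (3,1,3).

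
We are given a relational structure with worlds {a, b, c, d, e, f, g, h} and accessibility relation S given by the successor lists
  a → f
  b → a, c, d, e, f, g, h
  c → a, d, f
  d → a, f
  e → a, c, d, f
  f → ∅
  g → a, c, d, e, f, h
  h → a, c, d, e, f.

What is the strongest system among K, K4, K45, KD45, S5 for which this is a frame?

K4

Transitive (axiom 4): yes — every two-step S-path is closed by a direct edge.
Euclidean (axiom 5): no — b S a and b S c, but not a S c.
Serial (axiom D): no — f has no S-successor.
Reflexive (axiom T): no — a is not related to itself.
So F validates K, K4; K45 would additionally require S to be Euclidean. The strongest is K4.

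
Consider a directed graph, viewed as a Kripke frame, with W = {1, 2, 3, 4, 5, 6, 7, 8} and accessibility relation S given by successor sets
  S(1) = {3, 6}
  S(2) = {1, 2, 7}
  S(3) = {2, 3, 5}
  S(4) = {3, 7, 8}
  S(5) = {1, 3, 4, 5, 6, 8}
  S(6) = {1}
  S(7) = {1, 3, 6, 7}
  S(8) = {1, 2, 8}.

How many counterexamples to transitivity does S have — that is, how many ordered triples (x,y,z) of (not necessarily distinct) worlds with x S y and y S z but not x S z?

Enumerating: (1,3,2), (1,3,5), (1,6,1), (2,1,3), (2,1,6), (2,7,3), (2,7,6), (3,2,1), (3,2,7), (3,5,1), (3,5,4), (3,5,6), … and 17 more.
Total: 29.

29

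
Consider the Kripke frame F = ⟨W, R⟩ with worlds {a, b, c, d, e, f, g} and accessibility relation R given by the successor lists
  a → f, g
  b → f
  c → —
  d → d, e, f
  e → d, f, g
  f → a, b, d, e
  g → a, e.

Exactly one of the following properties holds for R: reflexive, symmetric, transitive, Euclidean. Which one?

Reflexive: no — a is not related to itself.
Symmetric: yes — every pair in R has its reverse in R.
Transitive: no — a R f and f R b, but not a R b.
Euclidean: no — a R f and a R g, but not f R g.
Only symmetric holds.

symmetric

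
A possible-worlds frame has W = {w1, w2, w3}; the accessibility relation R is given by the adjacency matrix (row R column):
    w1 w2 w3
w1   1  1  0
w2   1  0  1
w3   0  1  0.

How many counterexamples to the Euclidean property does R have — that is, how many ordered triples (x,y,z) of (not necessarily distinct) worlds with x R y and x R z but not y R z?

5

Enumerating: (w1,w2,w2), (w2,w1,w3), (w2,w3,w1), (w2,w3,w3), (w3,w2,w2).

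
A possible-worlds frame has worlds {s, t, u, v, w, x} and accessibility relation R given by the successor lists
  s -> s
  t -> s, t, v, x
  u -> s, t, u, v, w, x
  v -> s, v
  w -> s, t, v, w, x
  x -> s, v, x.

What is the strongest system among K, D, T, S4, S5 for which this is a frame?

S4

Serial (axiom D): yes — every world has a successor (e.g. s R s).
Reflexive (axiom T): yes — every world is R-related to itself.
Transitive (axiom 4): yes — every two-step R-path is closed by a direct edge.
Euclidean (axiom 5): no — t R s and t R v, but not s R v.
So F validates K, D, T, S4; S5 would additionally require R to be Euclidean. The strongest is S4.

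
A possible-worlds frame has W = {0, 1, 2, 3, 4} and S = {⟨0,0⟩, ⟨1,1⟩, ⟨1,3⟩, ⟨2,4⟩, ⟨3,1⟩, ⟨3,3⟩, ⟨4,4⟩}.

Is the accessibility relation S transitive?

Transitive: yes — every two-step S-path is closed by a direct edge.

Yes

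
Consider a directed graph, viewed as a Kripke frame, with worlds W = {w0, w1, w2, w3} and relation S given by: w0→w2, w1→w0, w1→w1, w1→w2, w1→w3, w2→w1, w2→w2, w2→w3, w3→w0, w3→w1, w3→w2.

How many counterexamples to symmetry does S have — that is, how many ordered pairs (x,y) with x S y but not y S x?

Enumerating: (w0,w2), (w1,w0), (w3,w0).

3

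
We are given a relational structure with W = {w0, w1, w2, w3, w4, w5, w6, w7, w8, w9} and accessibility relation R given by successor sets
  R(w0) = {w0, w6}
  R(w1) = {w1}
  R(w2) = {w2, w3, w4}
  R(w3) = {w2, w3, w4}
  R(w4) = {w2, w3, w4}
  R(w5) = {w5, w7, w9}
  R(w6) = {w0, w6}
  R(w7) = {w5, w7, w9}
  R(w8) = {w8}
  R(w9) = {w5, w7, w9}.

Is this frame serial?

Yes

Serial: yes — every world has a successor (e.g. w0 R w0).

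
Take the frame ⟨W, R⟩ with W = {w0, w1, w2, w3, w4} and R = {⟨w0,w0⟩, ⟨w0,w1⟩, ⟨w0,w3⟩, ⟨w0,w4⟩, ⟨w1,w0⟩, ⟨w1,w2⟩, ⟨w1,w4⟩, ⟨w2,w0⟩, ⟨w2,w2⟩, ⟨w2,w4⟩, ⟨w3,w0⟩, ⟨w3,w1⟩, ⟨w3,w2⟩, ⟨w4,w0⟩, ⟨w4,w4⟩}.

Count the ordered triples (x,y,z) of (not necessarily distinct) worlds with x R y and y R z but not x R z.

Enumerating: (w0,w1,w2), (w0,w3,w2), (w1,w0,w1), (w1,w0,w3), (w2,w0,w1), (w2,w0,w3), (w3,w0,w3), (w3,w0,w4), (w3,w1,w4), (w3,w2,w4), (w4,w0,w1), (w4,w0,w3).

12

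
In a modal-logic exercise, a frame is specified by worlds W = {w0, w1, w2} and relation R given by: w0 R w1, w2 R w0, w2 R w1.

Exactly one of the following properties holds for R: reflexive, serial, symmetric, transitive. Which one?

Reflexive: no — w0 is not related to itself.
Serial: no — w1 has no R-successor.
Symmetric: no — w0 R w1 but not w1 R w0.
Transitive: yes — every two-step R-path is closed by a direct edge.
Only transitive holds.

transitive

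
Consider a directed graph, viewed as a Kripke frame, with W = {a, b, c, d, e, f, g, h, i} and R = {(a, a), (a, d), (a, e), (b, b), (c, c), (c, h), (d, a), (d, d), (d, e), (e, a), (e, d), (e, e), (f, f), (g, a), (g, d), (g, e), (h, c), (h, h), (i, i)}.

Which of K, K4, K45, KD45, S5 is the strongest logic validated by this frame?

KD45

Transitive (axiom 4): yes — every two-step R-path is closed by a direct edge.
Euclidean (axiom 5): yes — any two successors of a common world are R-related.
Serial (axiom D): yes — every world has a successor (e.g. a R a).
Reflexive (axiom T): no — g is not related to itself.
So F validates K, K4, K45, KD45; S5 would additionally require R to be reflexive. The strongest is KD45.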